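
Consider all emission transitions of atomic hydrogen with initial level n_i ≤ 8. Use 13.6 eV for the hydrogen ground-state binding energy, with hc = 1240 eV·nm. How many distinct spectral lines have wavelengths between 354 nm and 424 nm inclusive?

3

Enumerate all n_i → n_f pairs with 1 ≤ n_f < n_i ≤ 8 and compute λ = 1240 / [13.6·1·(1/n_f² − 1/n_i²)].
Lines falling in [354, 424] nm: 8→2 (389.0 nm), 7→2 (397.1 nm), 6→2 (410.3 nm).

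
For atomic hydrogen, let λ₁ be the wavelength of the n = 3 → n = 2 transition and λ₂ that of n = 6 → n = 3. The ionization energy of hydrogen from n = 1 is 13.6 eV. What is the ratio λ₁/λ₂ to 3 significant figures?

0.600

λ ∝ 1/ΔE ∝ 1/(1/n_f² − 1/n_i²), and the Z² and hc factors cancel in the ratio.
λ₁/λ₂ = (1/3² − 1/6²)/(1/2² − 1/3²) = 0.08333/0.1389 = 0.600.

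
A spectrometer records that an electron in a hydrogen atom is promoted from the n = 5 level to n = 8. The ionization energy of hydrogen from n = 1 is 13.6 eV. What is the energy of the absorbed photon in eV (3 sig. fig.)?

0.332 eV

E_8 = −13.60/64 = −0.2125 eV and E_5 = −13.60/25 = −0.5440 eV.
The photon energy is |E_8 − E_5| = 0.332 eV.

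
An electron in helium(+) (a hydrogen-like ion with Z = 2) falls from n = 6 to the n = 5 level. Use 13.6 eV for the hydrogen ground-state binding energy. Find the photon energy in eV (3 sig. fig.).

The Bohr energies scale as Z², so for Z = 2: E_n = −54.40/n² eV.
E_6 = −54.40/36 = −1.511 eV and E_5 = −54.40/25 = −2.176 eV.
The photon energy is |E_6 − E_5| = 0.665 eV.

0.665 eV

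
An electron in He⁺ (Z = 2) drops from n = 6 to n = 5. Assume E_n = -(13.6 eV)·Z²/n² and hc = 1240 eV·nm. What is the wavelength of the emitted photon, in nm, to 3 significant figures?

1860 nm

For Z = 2 the level energies scale as Z², so the effective Rydberg energy is 13.6 × 4 = 54.40 eV.
ΔE = 54.40 × (1/5² − 1/6²) = 54.40 × 0.01222 = 0.6649 eV.
λ = hc/ΔE = 1240 / 0.6649 = 1860 nm.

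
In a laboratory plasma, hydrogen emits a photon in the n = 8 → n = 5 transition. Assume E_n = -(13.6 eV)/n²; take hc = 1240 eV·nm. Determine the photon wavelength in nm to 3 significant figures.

3740 nm

ΔE = 13.60 × (1/5² − 1/8²) = 13.60 × 0.02438 = 0.3315 eV.
λ = hc/ΔE = 1240 / 0.3315 = 3740 nm.
This line belongs to the Pfund series.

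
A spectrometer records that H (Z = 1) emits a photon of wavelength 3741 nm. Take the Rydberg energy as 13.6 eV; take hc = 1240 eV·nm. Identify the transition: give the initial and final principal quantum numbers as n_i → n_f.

The photon energy is ΔE = hc/λ = 1240 / 3741 = 0.3315 eV.
With Z = 1, ΔE = 13.60 × (1/n_f² − 1/n_i²), so 1/n_f² − 1/n_i² = 0.02437.
Trying n_f = 5 gives 1/n_i² = 0.01563, i.e. n_i ≈ 8; this pair matches.

n_i = 8, n_f = 5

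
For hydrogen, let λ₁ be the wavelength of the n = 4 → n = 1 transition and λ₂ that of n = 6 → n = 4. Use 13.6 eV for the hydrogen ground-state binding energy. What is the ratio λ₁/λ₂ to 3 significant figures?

λ ∝ 1/ΔE ∝ 1/(1/n_f² − 1/n_i²), and the Z² and hc factors cancel in the ratio.
λ₁/λ₂ = (1/4² − 1/6²)/(1/1² − 1/4²) = 0.03472/0.9375 = 0.0370.

0.0370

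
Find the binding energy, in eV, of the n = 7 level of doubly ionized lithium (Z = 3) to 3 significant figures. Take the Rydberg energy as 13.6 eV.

E_n = −13.6 Z²/n² = −122.4/n² eV for Z = 3.
E_7 = −122.4/49 = −2.50 eV, so ionization (to E = 0) requires 2.50 eV.

2.50 eV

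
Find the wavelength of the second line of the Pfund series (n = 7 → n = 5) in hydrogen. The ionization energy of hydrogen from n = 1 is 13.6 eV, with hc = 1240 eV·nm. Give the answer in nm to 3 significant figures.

4650 nm

The Pfund series terminates on n_f = 5; the second line has n_i = 5+2 = 7.
ΔE = 13.60 × (1/5² − 1/7²) = 0.2664 eV.
λ = 1240 / 0.2664 = 4650 nm.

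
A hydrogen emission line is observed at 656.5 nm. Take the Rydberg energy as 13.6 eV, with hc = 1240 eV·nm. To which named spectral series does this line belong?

ΔE = 1240/656.5 = 1.889 eV.
This matches 13.6 × (1/2² − 1/3²), so n_f = 2: the Balmer series.

Balmer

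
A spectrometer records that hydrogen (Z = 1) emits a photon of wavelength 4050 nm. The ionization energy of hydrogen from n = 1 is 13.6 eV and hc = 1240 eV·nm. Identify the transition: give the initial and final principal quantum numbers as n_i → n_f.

n_i = 5, n_f = 4

The photon energy is ΔE = hc/λ = 1240 / 4050 = 0.3062 eV.
With Z = 1, ΔE = 13.60 × (1/n_f² − 1/n_i²), so 1/n_f² − 1/n_i² = 0.02251.
Trying n_f = 4 gives 1/n_i² = 0.03999, i.e. n_i ≈ 5; this pair matches.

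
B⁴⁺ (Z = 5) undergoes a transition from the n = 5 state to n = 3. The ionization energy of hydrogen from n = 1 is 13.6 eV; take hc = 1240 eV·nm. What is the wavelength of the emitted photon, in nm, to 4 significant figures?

For Z = 5 the level energies scale as Z², so the effective Rydberg energy is 13.6 × 25 = 340.0 eV.
ΔE = 340.0 × (1/3² − 1/5²) = 340.0 × 0.07111 = 24.18 eV.
λ = hc/ΔE = 1240 / 24.18 = 51.29 nm.

51.29 nm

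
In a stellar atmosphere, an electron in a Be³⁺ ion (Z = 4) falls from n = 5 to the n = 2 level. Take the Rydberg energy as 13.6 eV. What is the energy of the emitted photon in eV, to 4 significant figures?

The Bohr energies scale as Z², so for Z = 4: E_n = −217.6/n² eV.
E_5 = −217.6/25 = −8.704 eV and E_2 = −217.6/4 = −54.40 eV.
The photon energy is |E_5 − E_2| = 45.70 eV.

45.70 eV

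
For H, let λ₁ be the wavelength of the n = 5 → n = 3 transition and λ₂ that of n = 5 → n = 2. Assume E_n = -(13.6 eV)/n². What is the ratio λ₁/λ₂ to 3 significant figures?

2.95

λ ∝ 1/ΔE ∝ 1/(1/n_f² − 1/n_i²), and the Z² and hc factors cancel in the ratio.
λ₁/λ₂ = (1/2² − 1/5²)/(1/3² − 1/5²) = 0.2100/0.07111 = 2.95.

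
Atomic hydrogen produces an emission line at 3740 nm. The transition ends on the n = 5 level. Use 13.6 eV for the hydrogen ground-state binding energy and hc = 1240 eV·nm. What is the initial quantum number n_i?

n_i = 8

The photon energy is ΔE = hc/λ = 1240 / 3740 = 0.3316 eV.
With Z = 1, ΔE = 13.60 × (1/n_f² − 1/n_i²), so 1/n_f² − 1/n_i² = 0.02438.
With n_f = 5: 1/n_i² = 1/25 − 0.02438 = 0.01562, so n_i ≈ 8.00.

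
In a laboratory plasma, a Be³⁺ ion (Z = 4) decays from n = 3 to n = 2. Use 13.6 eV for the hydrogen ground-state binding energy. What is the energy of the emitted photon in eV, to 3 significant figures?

30.2 eV

The Bohr energies scale as Z², so for Z = 4: E_n = −217.6/n² eV.
E_3 = −217.6/9 = −24.18 eV and E_2 = −217.6/4 = −54.40 eV.
The photon energy is |E_3 − E_2| = 30.2 eV.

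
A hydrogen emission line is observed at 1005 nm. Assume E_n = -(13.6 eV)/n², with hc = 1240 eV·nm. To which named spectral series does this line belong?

ΔE = 1240/1005 = 1.234 eV.
This matches 13.6 × (1/3² − 1/7²), so n_f = 3: the Paschen series.

Paschen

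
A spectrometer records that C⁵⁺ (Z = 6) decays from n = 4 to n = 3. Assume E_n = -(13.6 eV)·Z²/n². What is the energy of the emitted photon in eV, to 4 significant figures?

The Bohr energies scale as Z², so for Z = 6: E_n = −489.6/n² eV.
E_4 = −489.6/16 = −30.60 eV and E_3 = −489.6/9 = −54.40 eV.
The photon energy is |E_4 − E_3| = 23.80 eV.

23.80 eV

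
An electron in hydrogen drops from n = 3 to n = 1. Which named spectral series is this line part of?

Lyman

The series is set by the lower level: n_f = 1 is the Lyman series.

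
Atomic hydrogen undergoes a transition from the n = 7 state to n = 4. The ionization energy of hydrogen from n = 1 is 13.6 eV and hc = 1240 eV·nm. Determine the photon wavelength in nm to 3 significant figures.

2170 nm

ΔE = 13.60 × (1/4² − 1/7²) = 13.60 × 0.04209 = 0.5724 eV.
λ = hc/ΔE = 1240 / 0.5724 = 2170 nm.
This line belongs to the Brackett series.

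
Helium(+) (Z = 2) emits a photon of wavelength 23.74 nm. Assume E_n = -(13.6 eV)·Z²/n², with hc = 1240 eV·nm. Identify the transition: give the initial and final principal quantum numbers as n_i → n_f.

n_i = 5, n_f = 1

The photon energy is ΔE = hc/λ = 1240 / 23.74 = 52.23 eV.
With Z = 2, ΔE = 54.40 × (1/n_f² − 1/n_i²), so 1/n_f² − 1/n_i² = 0.9602.
Trying n_f = 1 gives 1/n_i² = 0.03984, i.e. n_i ≈ 5; this pair matches.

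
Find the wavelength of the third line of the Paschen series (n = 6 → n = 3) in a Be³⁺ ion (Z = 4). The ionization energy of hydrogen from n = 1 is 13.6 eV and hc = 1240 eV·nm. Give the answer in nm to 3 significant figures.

The Paschen series terminates on n_f = 3; the third line has n_i = 3+3 = 6.
ΔE = 217.6 × (1/3² − 1/6²) = 18.13 eV.
λ = 1240 / 18.13 = 68.4 nm.

68.4 nm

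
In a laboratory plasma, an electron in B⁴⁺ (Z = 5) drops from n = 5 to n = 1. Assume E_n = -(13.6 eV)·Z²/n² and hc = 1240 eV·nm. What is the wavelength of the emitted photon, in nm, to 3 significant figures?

3.80 nm

For Z = 5 the level energies scale as Z², so the effective Rydberg energy is 13.6 × 25 = 340.0 eV.
ΔE = 340.0 × (1/1² − 1/5²) = 340.0 × 0.9600 = 326.4 eV.
λ = hc/ΔE = 1240 / 326.4 = 3.80 nm.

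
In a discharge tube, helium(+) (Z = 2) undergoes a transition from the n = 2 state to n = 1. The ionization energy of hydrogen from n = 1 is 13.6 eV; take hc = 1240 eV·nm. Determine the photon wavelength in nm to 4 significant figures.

For Z = 2 the level energies scale as Z², so the effective Rydberg energy is 13.6 × 4 = 54.40 eV.
ΔE = 54.40 × (1/1² − 1/2²) = 54.40 × 0.7500 = 40.80 eV.
λ = hc/ΔE = 1240 / 40.80 = 30.39 nm.

30.39 nm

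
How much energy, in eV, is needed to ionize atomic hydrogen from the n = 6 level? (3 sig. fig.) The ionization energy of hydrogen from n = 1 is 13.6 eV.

E_6 = −13.60/36 = −0.378 eV, so ionization (to E = 0) requires 0.378 eV.

0.378 eV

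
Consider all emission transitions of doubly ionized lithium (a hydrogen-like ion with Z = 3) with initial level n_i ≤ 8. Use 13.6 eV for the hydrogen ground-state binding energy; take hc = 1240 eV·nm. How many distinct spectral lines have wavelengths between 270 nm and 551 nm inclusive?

Enumerate all n_i → n_f pairs with 1 ≤ n_f < n_i ≤ 8 and compute λ = 1240 / [13.6·9·(1/n_f² − 1/n_i²)].
Lines falling in [270, 551] nm: 6→4 (291.8 nm), 8→5 (415.6 nm), 5→4 (450.3 nm), 7→5 (517.1 nm).

4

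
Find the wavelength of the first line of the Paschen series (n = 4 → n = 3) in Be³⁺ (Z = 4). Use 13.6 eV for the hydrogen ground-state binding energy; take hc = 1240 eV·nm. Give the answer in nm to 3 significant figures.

The Paschen series terminates on n_f = 3; the first line has n_i = 3+1 = 4.
ΔE = 217.6 × (1/3² − 1/4²) = 10.58 eV.
λ = 1240 / 10.58 = 117 nm.

117 nm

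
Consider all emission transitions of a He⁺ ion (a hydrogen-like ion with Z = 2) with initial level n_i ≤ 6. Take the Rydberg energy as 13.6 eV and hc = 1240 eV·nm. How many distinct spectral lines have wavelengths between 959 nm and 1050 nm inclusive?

1

Enumerate all n_i → n_f pairs with 1 ≤ n_f < n_i ≤ 6 and compute λ = 1240 / [13.6·4·(1/n_f² − 1/n_i²)].
Lines falling in [959, 1050] nm: 5→4 (1013 nm).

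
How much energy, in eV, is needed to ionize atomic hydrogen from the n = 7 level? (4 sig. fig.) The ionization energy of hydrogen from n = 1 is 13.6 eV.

E_7 = −13.60/49 = −0.2776 eV, so ionization (to E = 0) requires 0.2776 eV.

0.2776 eV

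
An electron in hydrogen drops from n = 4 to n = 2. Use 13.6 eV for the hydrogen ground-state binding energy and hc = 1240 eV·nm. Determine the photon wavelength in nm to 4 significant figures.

ΔE = 13.60 × (1/2² − 1/4²) = 13.60 × 0.1875 = 2.550 eV.
λ = hc/ΔE = 1240 / 2.550 = 486.3 nm.

486.3 nm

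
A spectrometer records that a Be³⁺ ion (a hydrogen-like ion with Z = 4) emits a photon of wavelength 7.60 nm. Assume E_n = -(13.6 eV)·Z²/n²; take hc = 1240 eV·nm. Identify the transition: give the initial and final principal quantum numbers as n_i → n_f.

The photon energy is ΔE = hc/λ = 1240 / 7.60 = 163.2 eV.
With Z = 4, ΔE = 217.6 × (1/n_f² − 1/n_i²), so 1/n_f² − 1/n_i² = 0.7498.
Trying n_f = 1 gives 1/n_i² = 0.2502, i.e. n_i ≈ 2; this pair matches.

n_i = 2, n_f = 1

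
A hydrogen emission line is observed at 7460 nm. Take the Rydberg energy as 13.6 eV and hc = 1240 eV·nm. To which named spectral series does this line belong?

ΔE = 1240/7460 = 0.1662 eV.
This matches 13.6 × (1/5² − 1/6²), so n_f = 5: the Pfund series.

Pfund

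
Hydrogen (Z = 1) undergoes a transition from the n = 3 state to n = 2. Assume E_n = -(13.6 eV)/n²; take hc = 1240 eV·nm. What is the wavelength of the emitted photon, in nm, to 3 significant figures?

656 nm

ΔE = 13.60 × (1/2² − 1/3²) = 13.60 × 0.1389 = 1.889 eV.
λ = hc/ΔE = 1240 / 1.889 = 656 nm.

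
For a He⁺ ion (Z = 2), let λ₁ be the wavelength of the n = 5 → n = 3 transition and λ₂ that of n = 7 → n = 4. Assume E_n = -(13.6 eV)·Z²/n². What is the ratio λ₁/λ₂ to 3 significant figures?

0.592

λ ∝ 1/ΔE ∝ 1/(1/n_f² − 1/n_i²), and the Z² and hc factors cancel in the ratio.
λ₁/λ₂ = (1/4² − 1/7²)/(1/3² − 1/5²) = 0.04209/0.07111 = 0.592.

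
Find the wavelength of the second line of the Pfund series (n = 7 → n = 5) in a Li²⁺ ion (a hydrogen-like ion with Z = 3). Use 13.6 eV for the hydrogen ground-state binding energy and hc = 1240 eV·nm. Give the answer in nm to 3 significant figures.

517 nm

The Pfund series terminates on n_f = 5; the second line has n_i = 5+2 = 7.
ΔE = 122.4 × (1/5² − 1/7²) = 2.398 eV.
λ = 1240 / 2.398 = 517 nm.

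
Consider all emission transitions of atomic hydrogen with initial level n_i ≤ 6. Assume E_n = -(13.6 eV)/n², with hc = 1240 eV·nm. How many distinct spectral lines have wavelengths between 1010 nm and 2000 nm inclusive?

Enumerate all n_i → n_f pairs with 1 ≤ n_f < n_i ≤ 6 and compute λ = 1240 / [13.6·1·(1/n_f² − 1/n_i²)].
Lines falling in [1010, 2000] nm: 6→3 (1094 nm), 5→3 (1282 nm), 4→3 (1876 nm).

3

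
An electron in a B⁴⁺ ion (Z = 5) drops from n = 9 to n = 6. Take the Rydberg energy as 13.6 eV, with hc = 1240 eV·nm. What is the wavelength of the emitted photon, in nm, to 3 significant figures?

For Z = 5 the level energies scale as Z², so the effective Rydberg energy is 13.6 × 25 = 340.0 eV.
ΔE = 340.0 × (1/6² − 1/9²) = 340.0 × 0.01543 = 5.247 eV.
λ = hc/ΔE = 1240 / 5.247 = 236 nm.

236 nm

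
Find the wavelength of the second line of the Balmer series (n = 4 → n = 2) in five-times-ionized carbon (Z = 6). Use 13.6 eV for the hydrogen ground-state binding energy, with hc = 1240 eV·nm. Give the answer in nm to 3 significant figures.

13.5 nm

The Balmer series terminates on n_f = 2; the second line has n_i = 2+2 = 4.
ΔE = 489.6 × (1/2² − 1/4²) = 91.80 eV.
λ = 1240 / 91.80 = 13.5 nm.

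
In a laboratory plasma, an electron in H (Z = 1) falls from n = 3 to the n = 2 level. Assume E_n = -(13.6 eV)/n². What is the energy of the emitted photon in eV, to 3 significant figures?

E_3 = −13.60/9 = −1.511 eV and E_2 = −13.60/4 = −3.400 eV.
The photon energy is |E_3 − E_2| = 1.89 eV.

1.89 eV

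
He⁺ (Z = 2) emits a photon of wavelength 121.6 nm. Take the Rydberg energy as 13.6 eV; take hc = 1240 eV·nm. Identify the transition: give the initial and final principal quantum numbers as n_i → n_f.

The photon energy is ΔE = hc/λ = 1240 / 121.6 = 10.20 eV.
With Z = 2, ΔE = 54.40 × (1/n_f² − 1/n_i²), so 1/n_f² − 1/n_i² = 0.1875.
Trying n_f = 2 gives 1/n_i² = 0.06255, i.e. n_i ≈ 4; this pair matches.

n_i = 4, n_f = 2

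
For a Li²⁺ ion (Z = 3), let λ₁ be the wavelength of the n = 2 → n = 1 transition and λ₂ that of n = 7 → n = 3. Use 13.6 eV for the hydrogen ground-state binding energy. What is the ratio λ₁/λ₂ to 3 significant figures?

0.121

λ ∝ 1/ΔE ∝ 1/(1/n_f² − 1/n_i²), and the Z² and hc factors cancel in the ratio.
λ₁/λ₂ = (1/3² − 1/7²)/(1/1² − 1/2²) = 0.09070/0.7500 = 0.121.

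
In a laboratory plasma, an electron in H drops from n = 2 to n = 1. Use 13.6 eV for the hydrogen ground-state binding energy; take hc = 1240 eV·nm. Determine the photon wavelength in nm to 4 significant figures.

ΔE = 13.60 × (1/1² − 1/2²) = 13.60 × 0.7500 = 10.20 eV.
λ = hc/ΔE = 1240 / 10.20 = 121.6 nm.

121.6 nm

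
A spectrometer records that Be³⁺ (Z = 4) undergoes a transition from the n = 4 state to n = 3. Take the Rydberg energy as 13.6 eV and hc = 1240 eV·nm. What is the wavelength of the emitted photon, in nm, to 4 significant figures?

For Z = 4 the level energies scale as Z², so the effective Rydberg energy is 13.6 × 16 = 217.6 eV.
ΔE = 217.6 × (1/3² − 1/4²) = 217.6 × 0.04861 = 10.58 eV.
λ = hc/ΔE = 1240 / 10.58 = 117.2 nm.

117.2 nm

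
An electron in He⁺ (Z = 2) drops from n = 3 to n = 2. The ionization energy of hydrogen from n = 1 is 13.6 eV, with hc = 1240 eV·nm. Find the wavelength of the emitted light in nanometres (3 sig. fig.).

164 nm

For Z = 2 the level energies scale as Z², so the effective Rydberg energy is 13.6 × 4 = 54.40 eV.
ΔE = 54.40 × (1/2² − 1/3²) = 54.40 × 0.1389 = 7.556 eV.
λ = hc/ΔE = 1240 / 7.556 = 164 nm.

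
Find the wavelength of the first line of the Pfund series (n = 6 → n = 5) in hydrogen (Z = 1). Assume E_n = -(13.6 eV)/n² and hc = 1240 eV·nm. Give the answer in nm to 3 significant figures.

7460 nm

The Pfund series terminates on n_f = 5; the first line has n_i = 5+1 = 6.
ΔE = 13.60 × (1/5² − 1/6²) = 0.1662 eV.
λ = 1240 / 0.1662 = 7460 nm.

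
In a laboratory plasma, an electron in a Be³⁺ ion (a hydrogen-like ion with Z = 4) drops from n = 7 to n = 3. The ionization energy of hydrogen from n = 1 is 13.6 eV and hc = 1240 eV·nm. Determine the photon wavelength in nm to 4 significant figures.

For Z = 4 the level energies scale as Z², so the effective Rydberg energy is 13.6 × 16 = 217.6 eV.
ΔE = 217.6 × (1/3² − 1/7²) = 217.6 × 0.09070 = 19.74 eV.
λ = hc/ΔE = 1240 / 19.74 = 62.83 nm.

62.83 nm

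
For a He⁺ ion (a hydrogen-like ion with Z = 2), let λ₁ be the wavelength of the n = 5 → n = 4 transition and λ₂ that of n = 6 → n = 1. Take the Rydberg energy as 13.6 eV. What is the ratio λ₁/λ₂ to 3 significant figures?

43.2

λ ∝ 1/ΔE ∝ 1/(1/n_f² − 1/n_i²), and the Z² and hc factors cancel in the ratio.
λ₁/λ₂ = (1/1² − 1/6²)/(1/4² − 1/5²) = 0.9722/0.02250 = 43.2.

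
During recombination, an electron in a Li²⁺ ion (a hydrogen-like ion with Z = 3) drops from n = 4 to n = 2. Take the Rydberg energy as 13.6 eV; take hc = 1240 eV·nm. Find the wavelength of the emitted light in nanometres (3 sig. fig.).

54.0 nm

For Z = 3 the level energies scale as Z², so the effective Rydberg energy is 13.6 × 9 = 122.4 eV.
ΔE = 122.4 × (1/2² − 1/4²) = 122.4 × 0.1875 = 22.95 eV.
λ = hc/ΔE = 1240 / 22.95 = 54.0 nm.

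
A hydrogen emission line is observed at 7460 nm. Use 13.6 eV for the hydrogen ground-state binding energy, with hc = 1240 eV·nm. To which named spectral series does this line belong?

Pfund

ΔE = 1240/7460 = 0.1662 eV.
This matches 13.6 × (1/5² − 1/6²), so n_f = 5: the Pfund series.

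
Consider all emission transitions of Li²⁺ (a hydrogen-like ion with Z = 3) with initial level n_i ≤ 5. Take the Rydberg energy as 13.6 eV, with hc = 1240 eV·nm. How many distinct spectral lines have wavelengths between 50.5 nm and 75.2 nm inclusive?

Enumerate all n_i → n_f pairs with 1 ≤ n_f < n_i ≤ 5 and compute λ = 1240 / [13.6·9·(1/n_f² − 1/n_i²)].
Lines falling in [50.5, 75.2] nm: 4→2 (54.03 nm), 3→2 (72.94 nm).

2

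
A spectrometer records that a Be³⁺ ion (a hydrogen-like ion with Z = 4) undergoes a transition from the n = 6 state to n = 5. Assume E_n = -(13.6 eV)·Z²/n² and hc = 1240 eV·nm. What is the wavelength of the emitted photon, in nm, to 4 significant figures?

466.2 nm

For Z = 4 the level energies scale as Z², so the effective Rydberg energy is 13.6 × 16 = 217.6 eV.
ΔE = 217.6 × (1/5² − 1/6²) = 217.6 × 0.01222 = 2.660 eV.
λ = hc/ΔE = 1240 / 2.660 = 466.2 nm.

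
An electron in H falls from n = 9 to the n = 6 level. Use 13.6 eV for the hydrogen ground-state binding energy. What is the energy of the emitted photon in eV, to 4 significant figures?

0.2099 eV

E_9 = −13.60/81 = −0.1679 eV and E_6 = −13.60/36 = −0.3778 eV.
The photon energy is |E_9 − E_6| = 0.2099 eV.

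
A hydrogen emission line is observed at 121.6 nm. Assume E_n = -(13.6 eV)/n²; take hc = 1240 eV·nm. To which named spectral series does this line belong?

Lyman

ΔE = 1240/121.6 = 10.20 eV.
This matches 13.6 × (1/1² − 1/2²), so n_f = 1: the Lyman series.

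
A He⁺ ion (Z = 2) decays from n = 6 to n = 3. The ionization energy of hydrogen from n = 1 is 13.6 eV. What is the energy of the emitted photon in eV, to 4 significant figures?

4.533 eV

The Bohr energies scale as Z², so for Z = 2: E_n = −54.40/n² eV.
E_6 = −54.40/36 = −1.511 eV and E_3 = −54.40/9 = −6.044 eV.
The photon energy is |E_6 − E_3| = 4.533 eV.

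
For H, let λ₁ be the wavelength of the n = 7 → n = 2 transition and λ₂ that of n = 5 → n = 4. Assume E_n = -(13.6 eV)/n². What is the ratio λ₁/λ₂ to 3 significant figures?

0.0980

λ ∝ 1/ΔE ∝ 1/(1/n_f² − 1/n_i²), and the Z² and hc factors cancel in the ratio.
λ₁/λ₂ = (1/4² − 1/5²)/(1/2² − 1/7²) = 0.02250/0.2296 = 0.0980.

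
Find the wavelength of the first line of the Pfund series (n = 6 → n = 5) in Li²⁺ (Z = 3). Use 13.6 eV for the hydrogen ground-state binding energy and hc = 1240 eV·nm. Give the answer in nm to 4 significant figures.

The Pfund series terminates on n_f = 5; the first line has n_i = 5+1 = 6.
ΔE = 122.4 × (1/5² − 1/6²) = 1.496 eV.
λ = 1240 / 1.496 = 828.9 nm.

828.9 nm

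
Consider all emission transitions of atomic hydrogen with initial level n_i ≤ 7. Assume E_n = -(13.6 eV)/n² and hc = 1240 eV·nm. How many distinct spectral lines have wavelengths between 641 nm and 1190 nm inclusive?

Enumerate all n_i → n_f pairs with 1 ≤ n_f < n_i ≤ 7 and compute λ = 1240 / [13.6·1·(1/n_f² − 1/n_i²)].
Lines falling in [641, 1190] nm: 3→2 (656.5 nm), 7→3 (1005 nm), 6→3 (1094 nm).

3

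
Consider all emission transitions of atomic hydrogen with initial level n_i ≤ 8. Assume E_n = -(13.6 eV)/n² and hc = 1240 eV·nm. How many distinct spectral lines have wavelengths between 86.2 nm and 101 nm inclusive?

5

Enumerate all n_i → n_f pairs with 1 ≤ n_f < n_i ≤ 8 and compute λ = 1240 / [13.6·1·(1/n_f² − 1/n_i²)].
Lines falling in [86.2, 101] nm: 8→1 (92.62 nm), 7→1 (93.08 nm), 6→1 (93.78 nm), 5→1 (94.98 nm), 4→1 (97.25 nm).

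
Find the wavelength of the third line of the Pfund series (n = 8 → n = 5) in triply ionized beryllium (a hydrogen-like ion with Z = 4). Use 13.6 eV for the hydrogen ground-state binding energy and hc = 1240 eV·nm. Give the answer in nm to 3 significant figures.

The Pfund series terminates on n_f = 5; the third line has n_i = 5+3 = 8.
ΔE = 217.6 × (1/5² − 1/8²) = 5.304 eV.
λ = 1240 / 5.304 = 234 nm.

234 nm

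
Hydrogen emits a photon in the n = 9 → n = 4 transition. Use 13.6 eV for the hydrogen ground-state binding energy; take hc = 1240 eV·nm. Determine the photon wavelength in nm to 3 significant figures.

1820 nm

ΔE = 13.60 × (1/4² − 1/9²) = 13.60 × 0.05015 = 0.6821 eV.
λ = hc/ΔE = 1240 / 0.6821 = 1820 nm.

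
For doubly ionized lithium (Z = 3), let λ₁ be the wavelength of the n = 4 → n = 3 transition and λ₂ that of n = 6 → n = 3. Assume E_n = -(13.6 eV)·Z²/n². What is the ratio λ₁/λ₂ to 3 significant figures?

1.71

λ ∝ 1/ΔE ∝ 1/(1/n_f² − 1/n_i²), and the Z² and hc factors cancel in the ratio.
λ₁/λ₂ = (1/3² − 1/6²)/(1/3² − 1/4²) = 0.08333/0.04861 = 1.71.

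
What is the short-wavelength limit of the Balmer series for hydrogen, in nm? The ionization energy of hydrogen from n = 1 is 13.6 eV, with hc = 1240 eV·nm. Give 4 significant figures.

364.7 nm

The Balmer series has lower level n_f = 2; the series limit corresponds to n_i → ∞.
ΔE_max = 13.6 × 1 / 2² = 3.400 eV.
λ_min = 1240 / 3.400 = 364.7 nm.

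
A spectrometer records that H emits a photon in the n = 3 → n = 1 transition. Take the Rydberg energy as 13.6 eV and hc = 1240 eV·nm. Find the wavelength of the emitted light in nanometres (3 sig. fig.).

ΔE = 13.60 × (1/1² − 1/3²) = 13.60 × 0.8889 = 12.09 eV.
λ = hc/ΔE = 1240 / 12.09 = 103 nm.

103 nm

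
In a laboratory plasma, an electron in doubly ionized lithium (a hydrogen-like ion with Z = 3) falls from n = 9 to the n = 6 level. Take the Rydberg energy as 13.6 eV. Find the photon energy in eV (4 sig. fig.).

The Bohr energies scale as Z², so for Z = 3: E_n = −122.4/n² eV.
E_9 = −122.4/81 = −1.511 eV and E_6 = −122.4/36 = −3.400 eV.
The photon energy is |E_9 − E_6| = 1.889 eV.

1.889 eV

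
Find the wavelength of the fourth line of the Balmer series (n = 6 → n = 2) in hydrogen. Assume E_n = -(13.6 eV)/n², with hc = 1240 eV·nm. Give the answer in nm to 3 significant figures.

410 nm

The Balmer series terminates on n_f = 2; the fourth line has n_i = 2+4 = 6.
ΔE = 13.60 × (1/2² − 1/6²) = 3.022 eV.
λ = 1240 / 3.022 = 410 nm.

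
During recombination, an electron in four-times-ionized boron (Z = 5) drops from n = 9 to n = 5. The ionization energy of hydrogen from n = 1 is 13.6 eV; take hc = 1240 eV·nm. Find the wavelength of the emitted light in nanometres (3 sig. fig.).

For Z = 5 the level energies scale as Z², so the effective Rydberg energy is 13.6 × 25 = 340.0 eV.
ΔE = 340.0 × (1/5² − 1/9²) = 340.0 × 0.02765 = 9.402 eV.
λ = hc/ΔE = 1240 / 9.402 = 132 nm.

132 nm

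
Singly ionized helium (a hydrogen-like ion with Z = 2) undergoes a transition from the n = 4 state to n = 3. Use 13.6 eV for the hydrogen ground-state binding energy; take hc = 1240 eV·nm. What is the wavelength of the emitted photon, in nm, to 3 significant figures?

469 nm

For Z = 2 the level energies scale as Z², so the effective Rydberg energy is 13.6 × 4 = 54.40 eV.
ΔE = 54.40 × (1/3² − 1/4²) = 54.40 × 0.04861 = 2.644 eV.
λ = hc/ΔE = 1240 / 2.644 = 469 nm.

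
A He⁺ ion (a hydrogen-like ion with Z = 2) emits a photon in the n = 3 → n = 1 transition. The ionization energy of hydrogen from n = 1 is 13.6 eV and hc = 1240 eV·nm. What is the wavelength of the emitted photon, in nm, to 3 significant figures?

For Z = 2 the level energies scale as Z², so the effective Rydberg energy is 13.6 × 4 = 54.40 eV.
ΔE = 54.40 × (1/1² − 1/3²) = 54.40 × 0.8889 = 48.36 eV.
λ = hc/ΔE = 1240 / 48.36 = 25.6 nm.

25.6 nm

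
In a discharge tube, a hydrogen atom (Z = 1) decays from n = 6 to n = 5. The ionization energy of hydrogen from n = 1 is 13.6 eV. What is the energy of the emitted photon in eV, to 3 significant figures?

0.166 eV

E_6 = −13.60/36 = −0.3778 eV and E_5 = −13.60/25 = −0.5440 eV.
The photon energy is |E_6 − E_5| = 0.166 eV.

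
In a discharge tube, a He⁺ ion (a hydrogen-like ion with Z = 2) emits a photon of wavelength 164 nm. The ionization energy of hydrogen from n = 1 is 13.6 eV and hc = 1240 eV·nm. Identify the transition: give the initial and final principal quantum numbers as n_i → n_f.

The photon energy is ΔE = hc/λ = 1240 / 164 = 7.561 eV.
With Z = 2, ΔE = 54.40 × (1/n_f² − 1/n_i²), so 1/n_f² − 1/n_i² = 0.1390.
Trying n_f = 2 gives 1/n_i² = 0.1110, i.e. n_i ≈ 3; this pair matches.

n_i = 3, n_f = 2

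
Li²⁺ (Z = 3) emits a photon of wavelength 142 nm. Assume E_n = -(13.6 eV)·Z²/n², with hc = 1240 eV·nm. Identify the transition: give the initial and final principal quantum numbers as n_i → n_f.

n_i = 5, n_f = 3

The photon energy is ΔE = hc/λ = 1240 / 142 = 8.732 eV.
With Z = 3, ΔE = 122.4 × (1/n_f² − 1/n_i²), so 1/n_f² − 1/n_i² = 0.07134.
Trying n_f = 3 gives 1/n_i² = 0.03977, i.e. n_i ≈ 5; this pair matches.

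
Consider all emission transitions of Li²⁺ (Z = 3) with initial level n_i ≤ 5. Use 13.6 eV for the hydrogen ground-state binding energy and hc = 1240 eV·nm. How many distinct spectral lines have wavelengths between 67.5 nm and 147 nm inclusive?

Enumerate all n_i → n_f pairs with 1 ≤ n_f < n_i ≤ 5 and compute λ = 1240 / [13.6·9·(1/n_f² − 1/n_i²)].
Lines falling in [67.5, 147] nm: 3→2 (72.94 nm), 5→3 (142.5 nm).

2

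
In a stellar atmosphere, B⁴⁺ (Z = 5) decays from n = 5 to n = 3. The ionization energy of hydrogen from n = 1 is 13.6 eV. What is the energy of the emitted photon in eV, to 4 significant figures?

The Bohr energies scale as Z², so for Z = 5: E_n = −340.0/n² eV.
E_5 = −340.0/25 = −13.60 eV and E_3 = −340.0/9 = −37.78 eV.
The photon energy is |E_5 − E_3| = 24.18 eV.

24.18 eV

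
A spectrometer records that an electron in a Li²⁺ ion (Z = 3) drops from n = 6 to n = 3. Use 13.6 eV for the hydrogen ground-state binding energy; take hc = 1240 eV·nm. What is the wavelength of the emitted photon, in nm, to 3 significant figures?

For Z = 3 the level energies scale as Z², so the effective Rydberg energy is 13.6 × 9 = 122.4 eV.
ΔE = 122.4 × (1/3² − 1/6²) = 122.4 × 0.08333 = 10.20 eV.
λ = hc/ΔE = 1240 / 10.20 = 122 nm.

122 nm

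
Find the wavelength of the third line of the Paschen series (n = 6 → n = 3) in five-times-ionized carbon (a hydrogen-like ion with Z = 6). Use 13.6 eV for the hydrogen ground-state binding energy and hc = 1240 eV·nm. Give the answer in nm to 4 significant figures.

30.39 nm

The Paschen series terminates on n_f = 3; the third line has n_i = 3+3 = 6.
ΔE = 489.6 × (1/3² − 1/6²) = 40.80 eV.
λ = 1240 / 40.80 = 30.39 nm.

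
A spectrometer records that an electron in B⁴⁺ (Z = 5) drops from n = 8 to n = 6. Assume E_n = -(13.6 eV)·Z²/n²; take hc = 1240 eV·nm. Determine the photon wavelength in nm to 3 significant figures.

300 nm

For Z = 5 the level energies scale as Z², so the effective Rydberg energy is 13.6 × 25 = 340.0 eV.
ΔE = 340.0 × (1/6² − 1/8²) = 340.0 × 0.01215 = 4.132 eV.
λ = hc/ΔE = 1240 / 4.132 = 300 nm.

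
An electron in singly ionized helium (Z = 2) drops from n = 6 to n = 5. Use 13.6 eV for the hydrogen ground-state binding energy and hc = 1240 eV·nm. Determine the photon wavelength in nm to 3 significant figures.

1860 nm

For Z = 2 the level energies scale as Z², so the effective Rydberg energy is 13.6 × 4 = 54.40 eV.
ΔE = 54.40 × (1/5² − 1/6²) = 54.40 × 0.01222 = 0.6649 eV.
λ = hc/ΔE = 1240 / 0.6649 = 1860 nm.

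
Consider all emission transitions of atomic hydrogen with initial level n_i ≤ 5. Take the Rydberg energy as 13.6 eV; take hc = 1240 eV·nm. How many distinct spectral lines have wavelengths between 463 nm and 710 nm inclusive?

Enumerate all n_i → n_f pairs with 1 ≤ n_f < n_i ≤ 5 and compute λ = 1240 / [13.6·1·(1/n_f² − 1/n_i²)].
Lines falling in [463, 710] nm: 4→2 (486.3 nm), 3→2 (656.5 nm).

2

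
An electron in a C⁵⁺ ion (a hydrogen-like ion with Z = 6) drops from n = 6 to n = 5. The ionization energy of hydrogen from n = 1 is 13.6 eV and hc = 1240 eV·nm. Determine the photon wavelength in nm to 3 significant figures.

For Z = 6 the level energies scale as Z², so the effective Rydberg energy is 13.6 × 36 = 489.6 eV.
ΔE = 489.6 × (1/5² − 1/6²) = 489.6 × 0.01222 = 5.984 eV.
λ = hc/ΔE = 1240 / 5.984 = 207 nm.

207 nm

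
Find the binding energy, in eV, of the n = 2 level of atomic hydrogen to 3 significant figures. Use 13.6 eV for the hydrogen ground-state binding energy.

3.40 eV

E_2 = −13.60/4 = −3.40 eV, so ionization (to E = 0) requires 3.40 eV.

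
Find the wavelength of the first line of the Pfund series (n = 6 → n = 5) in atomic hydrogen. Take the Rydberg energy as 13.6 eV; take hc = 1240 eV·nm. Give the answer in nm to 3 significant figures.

7460 nm

The Pfund series terminates on n_f = 5; the first line has n_i = 5+1 = 6.
ΔE = 13.60 × (1/5² − 1/6²) = 0.1662 eV.
λ = 1240 / 0.1662 = 7460 nm.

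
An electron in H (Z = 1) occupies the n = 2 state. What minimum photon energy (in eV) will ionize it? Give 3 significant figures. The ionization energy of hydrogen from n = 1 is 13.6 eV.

E_2 = −13.60/4 = −3.40 eV, so ionization (to E = 0) requires 3.40 eV.

3.40 eV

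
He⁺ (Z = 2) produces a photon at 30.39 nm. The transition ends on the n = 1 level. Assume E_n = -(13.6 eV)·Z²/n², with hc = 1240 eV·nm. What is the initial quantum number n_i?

n_i = 2

The photon energy is ΔE = hc/λ = 1240 / 30.39 = 40.80 eV.
With Z = 2, ΔE = 54.40 × (1/n_f² − 1/n_i²), so 1/n_f² − 1/n_i² = 0.7501.
With n_f = 1: 1/n_i² = 1/1 − 0.7501 = 0.2499, so n_i ≈ 2.00.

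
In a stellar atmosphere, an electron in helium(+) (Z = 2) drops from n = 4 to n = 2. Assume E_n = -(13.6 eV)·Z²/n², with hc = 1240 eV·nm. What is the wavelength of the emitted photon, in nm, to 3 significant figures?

For Z = 2 the level energies scale as Z², so the effective Rydberg energy is 13.6 × 4 = 54.40 eV.
ΔE = 54.40 × (1/2² − 1/4²) = 54.40 × 0.1875 = 10.20 eV.
λ = hc/ΔE = 1240 / 10.20 = 122 nm.

122 nm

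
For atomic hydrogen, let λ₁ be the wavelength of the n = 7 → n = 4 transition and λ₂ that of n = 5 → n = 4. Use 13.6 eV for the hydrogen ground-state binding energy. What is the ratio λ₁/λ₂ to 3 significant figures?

0.535

λ ∝ 1/ΔE ∝ 1/(1/n_f² − 1/n_i²), and the Z² and hc factors cancel in the ratio.
λ₁/λ₂ = (1/4² − 1/5²)/(1/4² − 1/7²) = 0.02250/0.04209 = 0.535.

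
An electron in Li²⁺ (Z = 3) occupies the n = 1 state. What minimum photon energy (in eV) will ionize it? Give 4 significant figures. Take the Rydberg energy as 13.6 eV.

122.4 eV

E_n = −13.6 Z²/n² = −122.4/n² eV for Z = 3.
E_1 = −122.4/1 = −122.4 eV, so ionization (to E = 0) requires 122.4 eV.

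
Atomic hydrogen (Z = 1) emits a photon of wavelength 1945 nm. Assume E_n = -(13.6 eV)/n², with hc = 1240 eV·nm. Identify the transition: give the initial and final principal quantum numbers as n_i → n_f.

The photon energy is ΔE = hc/λ = 1240 / 1945 = 0.6375 eV.
With Z = 1, ΔE = 13.60 × (1/n_f² − 1/n_i²), so 1/n_f² − 1/n_i² = 0.04688.
Trying n_f = 4 gives 1/n_i² = 0.01562, i.e. n_i ≈ 8; this pair matches.

n_i = 8, n_f = 4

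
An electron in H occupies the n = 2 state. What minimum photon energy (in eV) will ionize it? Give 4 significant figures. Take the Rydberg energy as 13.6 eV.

3.400 eV

E_2 = −13.60/4 = −3.400 eV, so ionization (to E = 0) requires 3.400 eV.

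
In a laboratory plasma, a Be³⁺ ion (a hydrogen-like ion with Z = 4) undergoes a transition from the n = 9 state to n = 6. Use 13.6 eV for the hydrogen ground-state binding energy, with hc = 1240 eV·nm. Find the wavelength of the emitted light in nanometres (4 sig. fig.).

369.3 nm

For Z = 4 the level energies scale as Z², so the effective Rydberg energy is 13.6 × 16 = 217.6 eV.
ΔE = 217.6 × (1/6² − 1/9²) = 217.6 × 0.01543 = 3.358 eV.
λ = hc/ΔE = 1240 / 3.358 = 369.3 nm.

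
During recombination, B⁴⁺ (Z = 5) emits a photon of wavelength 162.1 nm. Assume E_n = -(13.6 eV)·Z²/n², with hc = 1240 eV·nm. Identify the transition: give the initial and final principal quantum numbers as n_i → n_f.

n_i = 5, n_f = 4

The photon energy is ΔE = hc/λ = 1240 / 162.1 = 7.650 eV.
With Z = 5, ΔE = 340.0 × (1/n_f² − 1/n_i²), so 1/n_f² − 1/n_i² = 0.02250.
Trying n_f = 4 gives 1/n_i² = 0.04000, i.e. n_i ≈ 5; this pair matches.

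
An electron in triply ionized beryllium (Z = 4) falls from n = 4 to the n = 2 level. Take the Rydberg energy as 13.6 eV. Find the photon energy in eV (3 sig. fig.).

40.8 eV

The Bohr energies scale as Z², so for Z = 4: E_n = −217.6/n² eV.
E_4 = −217.6/16 = −13.60 eV and E_2 = −217.6/4 = −54.40 eV.
The photon energy is |E_4 − E_2| = 40.8 eV.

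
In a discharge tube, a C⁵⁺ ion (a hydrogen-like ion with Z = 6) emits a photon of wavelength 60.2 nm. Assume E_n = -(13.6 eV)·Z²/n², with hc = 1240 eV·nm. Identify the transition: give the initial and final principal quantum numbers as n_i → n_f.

The photon energy is ΔE = hc/λ = 1240 / 60.2 = 20.60 eV.
With Z = 6, ΔE = 489.6 × (1/n_f² − 1/n_i²), so 1/n_f² − 1/n_i² = 0.04207.
Trying n_f = 4 gives 1/n_i² = 0.02043, i.e. n_i ≈ 7; this pair matches.

n_i = 7, n_f = 4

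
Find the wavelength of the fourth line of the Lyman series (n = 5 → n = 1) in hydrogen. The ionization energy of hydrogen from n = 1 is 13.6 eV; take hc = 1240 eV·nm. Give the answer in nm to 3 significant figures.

95.0 nm

The Lyman series terminates on n_f = 1; the fourth line has n_i = 1+4 = 5.
ΔE = 13.60 × (1/1² − 1/5²) = 13.06 eV.
λ = 1240 / 13.06 = 95.0 nm.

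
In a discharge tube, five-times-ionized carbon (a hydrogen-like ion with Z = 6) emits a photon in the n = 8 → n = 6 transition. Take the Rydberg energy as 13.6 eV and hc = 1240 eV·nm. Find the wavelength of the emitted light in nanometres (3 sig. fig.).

For Z = 6 the level energies scale as Z², so the effective Rydberg energy is 13.6 × 36 = 489.6 eV.
ΔE = 489.6 × (1/6² − 1/8²) = 489.6 × 0.01215 = 5.950 eV.
λ = hc/ΔE = 1240 / 5.950 = 208 nm.

208 nm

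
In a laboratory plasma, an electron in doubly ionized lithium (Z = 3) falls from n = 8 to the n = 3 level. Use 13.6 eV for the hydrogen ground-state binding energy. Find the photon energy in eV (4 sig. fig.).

The Bohr energies scale as Z², so for Z = 3: E_n = −122.4/n² eV.
E_8 = −122.4/64 = −1.913 eV and E_3 = −122.4/9 = −13.60 eV.
The photon energy is |E_8 − E_3| = 11.69 eV.

11.69 eV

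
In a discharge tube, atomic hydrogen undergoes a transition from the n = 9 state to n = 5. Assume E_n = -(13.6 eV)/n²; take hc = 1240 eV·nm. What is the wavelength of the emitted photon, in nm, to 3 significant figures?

3300 nm

ΔE = 13.60 × (1/5² − 1/9²) = 13.60 × 0.02765 = 0.3761 eV.
λ = hc/ΔE = 1240 / 0.3761 = 3300 nm.
This line belongs to the Pfund series.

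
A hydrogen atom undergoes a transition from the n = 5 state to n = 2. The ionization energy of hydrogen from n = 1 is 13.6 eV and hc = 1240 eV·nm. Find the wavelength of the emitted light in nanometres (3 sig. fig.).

ΔE = 13.60 × (1/2² − 1/5²) = 13.60 × 0.2100 = 2.856 eV.
λ = hc/ΔE = 1240 / 2.856 = 434 nm.
This line belongs to the Balmer series.

434 nm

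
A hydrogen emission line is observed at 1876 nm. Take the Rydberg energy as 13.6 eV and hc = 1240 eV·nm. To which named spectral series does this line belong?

ΔE = 1240/1876 = 0.6610 eV.
This matches 13.6 × (1/3² − 1/4²), so n_f = 3: the Paschen series.

Paschen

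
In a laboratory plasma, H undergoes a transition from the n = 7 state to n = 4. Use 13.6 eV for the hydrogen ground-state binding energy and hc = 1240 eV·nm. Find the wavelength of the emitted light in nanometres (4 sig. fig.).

2166 nm

ΔE = 13.60 × (1/4² − 1/7²) = 13.60 × 0.04209 = 0.5724 eV.
λ = hc/ΔE = 1240 / 0.5724 = 2166 nm.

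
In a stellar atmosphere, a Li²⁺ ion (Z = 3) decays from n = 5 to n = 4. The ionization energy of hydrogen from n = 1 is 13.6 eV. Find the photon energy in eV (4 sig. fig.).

2.754 eV

The Bohr energies scale as Z², so for Z = 3: E_n = −122.4/n² eV.
E_5 = −122.4/25 = −4.896 eV and E_4 = −122.4/16 = −7.650 eV.
The photon energy is |E_5 − E_4| = 2.754 eV.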